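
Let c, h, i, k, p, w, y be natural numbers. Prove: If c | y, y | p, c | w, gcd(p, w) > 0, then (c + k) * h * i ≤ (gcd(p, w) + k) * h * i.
c | y and y | p, therefore c | p. Since c | w, c | gcd(p, w). Since gcd(p, w) > 0, c ≤ gcd(p, w). Then c + k ≤ gcd(p, w) + k. Then (c + k) * h ≤ (gcd(p, w) + k) * h. Then (c + k) * h * i ≤ (gcd(p, w) + k) * h * i.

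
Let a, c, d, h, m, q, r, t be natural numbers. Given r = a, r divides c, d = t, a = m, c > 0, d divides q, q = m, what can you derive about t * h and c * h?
t * h ≤ c * h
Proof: Since q = m and d divides q, d divides m. r = a and a = m, thus r = m. r divides c, so m divides c. d divides m, so d divides c. Since d = t, t divides c. Since c > 0, t ≤ c. By multiplying by a non-negative, t * h ≤ c * h.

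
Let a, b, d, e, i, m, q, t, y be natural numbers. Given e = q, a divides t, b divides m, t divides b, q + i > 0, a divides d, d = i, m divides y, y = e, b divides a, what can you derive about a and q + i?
a ≤ q + i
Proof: From y = e and e = q, y = q. From a divides t and t divides b, a divides b. b divides a, so b = a. b divides m and m divides y, hence b divides y. b = a, so a divides y. y = q, so a divides q. d = i and a divides d, so a divides i. a divides q, so a divides q + i. q + i > 0, so a ≤ q + i.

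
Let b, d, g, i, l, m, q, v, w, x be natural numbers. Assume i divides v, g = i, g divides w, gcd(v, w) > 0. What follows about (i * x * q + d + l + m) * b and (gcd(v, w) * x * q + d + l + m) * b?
(i * x * q + d + l + m) * b ≤ (gcd(v, w) * x * q + d + l + m) * b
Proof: From g = i and g divides w, i divides w. i divides v, so i divides gcd(v, w). Because gcd(v, w) > 0, i ≤ gcd(v, w). By multiplying by a non-negative, i * x ≤ gcd(v, w) * x. By multiplying by a non-negative, i * x * q ≤ gcd(v, w) * x * q. Then i * x * q + d ≤ gcd(v, w) * x * q + d. Then i * x * q + d + l ≤ gcd(v, w) * x * q + d + l. Then i * x * q + d + l + m ≤ gcd(v, w) * x * q + d + l + m. By multiplying by a non-negative, (i * x * q + d + l + m) * b ≤ (gcd(v, w) * x * q + d + l + m) * b.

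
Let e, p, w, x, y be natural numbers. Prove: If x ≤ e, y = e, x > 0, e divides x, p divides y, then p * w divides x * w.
e divides x and x > 0, so e ≤ x. Since x ≤ e, e = x. y = e and p divides y, hence p divides e. Since e = x, p divides x. Then p * w divides x * w.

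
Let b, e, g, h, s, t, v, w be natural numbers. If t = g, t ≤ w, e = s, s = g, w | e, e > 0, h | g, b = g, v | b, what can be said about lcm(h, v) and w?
lcm(h, v) | w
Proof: t = g and t ≤ w, therefore g ≤ w. e = s and s = g, hence e = g. Because w | e and e > 0, w ≤ e. Since e = g, w ≤ g. g ≤ w, so g = w. b = g and v | b, so v | g. h | g, so lcm(h, v) | g. Since g = w, lcm(h, v) | w.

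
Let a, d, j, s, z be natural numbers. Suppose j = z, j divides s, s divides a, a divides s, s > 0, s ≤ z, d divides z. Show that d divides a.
j divides s and s > 0, thus j ≤ s. j = z, so z ≤ s. From s ≤ z, z = s. s divides a and a divides s, so s = a. From z = s, z = a. d divides z, so d divides a.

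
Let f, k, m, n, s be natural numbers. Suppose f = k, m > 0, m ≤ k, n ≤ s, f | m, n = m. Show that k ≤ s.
f = k and f | m, so k | m. From m > 0, k ≤ m. From m ≤ k, m = k. n = m, so n = k. n ≤ s, so k ≤ s.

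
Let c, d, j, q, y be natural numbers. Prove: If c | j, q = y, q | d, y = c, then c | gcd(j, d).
Because q = y and y = c, q = c. Since q | d, c | d. Since c | j, c | gcd(j, d).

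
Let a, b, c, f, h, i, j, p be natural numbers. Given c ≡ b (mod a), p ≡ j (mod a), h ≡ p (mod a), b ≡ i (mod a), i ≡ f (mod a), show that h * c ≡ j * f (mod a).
h ≡ p (mod a) and p ≡ j (mod a), therefore h ≡ j (mod a). c ≡ b (mod a) and b ≡ i (mod a), hence c ≡ i (mod a). Because i ≡ f (mod a), c ≡ f (mod a). h ≡ j (mod a), so h * c ≡ j * f (mod a).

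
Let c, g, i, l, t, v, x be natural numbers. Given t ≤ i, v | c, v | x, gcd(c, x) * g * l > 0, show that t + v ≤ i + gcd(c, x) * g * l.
v | c and v | x, thus v | gcd(c, x). Then v | gcd(c, x) * g. Then v | gcd(c, x) * g * l. gcd(c, x) * g * l > 0, so v ≤ gcd(c, x) * g * l. t ≤ i, so t + v ≤ i + gcd(c, x) * g * l.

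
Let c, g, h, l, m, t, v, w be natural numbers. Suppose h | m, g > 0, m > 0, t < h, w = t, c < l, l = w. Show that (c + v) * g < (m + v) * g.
Because l = w and w = t, l = t. Since c < l, c < t. Because h | m and m > 0, h ≤ m. Because t < h, t < m. Since c < t, c < m. Then c + v < m + v. g > 0, so (c + v) * g < (m + v) * g.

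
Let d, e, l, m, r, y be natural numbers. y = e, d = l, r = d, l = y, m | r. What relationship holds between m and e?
m | e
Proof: From d = l and l = y, d = y. y = e, so d = e. From r = d and m | r, m | d. Since d = e, m | e.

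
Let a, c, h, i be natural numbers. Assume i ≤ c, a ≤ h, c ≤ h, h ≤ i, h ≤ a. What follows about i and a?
i = a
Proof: Because i ≤ c and c ≤ h, i ≤ h. h ≤ i, so i = h. h ≤ a and a ≤ h, so h = a. i = h, so i = a.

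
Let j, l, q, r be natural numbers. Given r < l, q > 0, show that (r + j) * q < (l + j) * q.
From r < l, r + j < l + j. Since q > 0, by multiplying by a positive, (r + j) * q < (l + j) * q.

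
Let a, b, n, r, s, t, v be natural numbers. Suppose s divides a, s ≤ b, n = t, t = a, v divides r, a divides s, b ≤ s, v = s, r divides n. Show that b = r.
Since b ≤ s and s ≤ b, b = s. v = s and v divides r, therefore s divides r. Since n = t and t = a, n = a. a divides s and s divides a, thus a = s. Since n = a, n = s. Because r divides n, r divides s. s divides r, so s = r. b = s, so b = r.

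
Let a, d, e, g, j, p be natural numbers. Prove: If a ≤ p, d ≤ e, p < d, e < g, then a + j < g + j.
p < d and d ≤ e, so p < e. From a ≤ p, a < e. e < g, so a < g. Then a + j < g + j.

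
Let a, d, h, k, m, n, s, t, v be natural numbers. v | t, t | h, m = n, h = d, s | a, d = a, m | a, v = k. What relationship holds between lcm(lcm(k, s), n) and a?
lcm(lcm(k, s), n) | a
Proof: v | t and t | h, thus v | h. Since h = d, v | d. d = a, so v | a. v = k, so k | a. Since s | a, lcm(k, s) | a. m = n and m | a, so n | a. Since lcm(k, s) | a, lcm(lcm(k, s), n) | a.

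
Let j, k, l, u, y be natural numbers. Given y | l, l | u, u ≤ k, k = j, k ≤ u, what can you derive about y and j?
y | j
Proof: Because u ≤ k and k ≤ u, u = k. Since k = j, u = j. l | u, so l | j. Since y | l, y | j.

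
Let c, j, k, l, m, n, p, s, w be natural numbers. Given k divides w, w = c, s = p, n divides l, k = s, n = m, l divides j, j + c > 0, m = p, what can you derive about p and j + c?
p ≤ j + c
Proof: Since n = m and m = p, n = p. Since n divides l, p divides l. Since l divides j, p divides j. k = s and k divides w, therefore s divides w. w = c, so s divides c. From s = p, p divides c. p divides j, so p divides j + c. Since j + c > 0, p ≤ j + c.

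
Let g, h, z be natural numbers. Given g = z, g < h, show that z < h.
g = z and g < h. By substitution, z < h.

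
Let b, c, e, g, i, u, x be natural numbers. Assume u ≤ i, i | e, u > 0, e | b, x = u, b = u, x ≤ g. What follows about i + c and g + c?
i + c ≤ g + c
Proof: i | e and e | b, hence i | b. b = u, so i | u. u > 0, so i ≤ u. Since u ≤ i, u = i. Since x = u, x = i. Because x ≤ g, i ≤ g. Then i + c ≤ g + c.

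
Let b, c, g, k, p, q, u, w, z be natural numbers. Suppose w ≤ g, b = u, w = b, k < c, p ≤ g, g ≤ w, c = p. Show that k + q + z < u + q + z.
g ≤ w and w ≤ g, therefore g = w. Since w = b, g = b. b = u, so g = u. c = p and k < c, therefore k < p. p ≤ g, so k < g. Since g = u, k < u. Then k + q < u + q. Then k + q + z < u + q + z.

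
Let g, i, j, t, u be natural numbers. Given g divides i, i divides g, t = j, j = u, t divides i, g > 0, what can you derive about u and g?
u ≤ g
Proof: From i divides g and g divides i, i = g. From t = j and t divides i, j divides i. Since j = u, u divides i. Since i = g, u divides g. g > 0, so u ≤ g.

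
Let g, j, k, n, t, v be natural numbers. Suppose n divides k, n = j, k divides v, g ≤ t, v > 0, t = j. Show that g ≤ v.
t = j and g ≤ t, thus g ≤ j. n = j and n divides k, so j divides k. Since k divides v, j divides v. v > 0, so j ≤ v. Since g ≤ j, g ≤ v.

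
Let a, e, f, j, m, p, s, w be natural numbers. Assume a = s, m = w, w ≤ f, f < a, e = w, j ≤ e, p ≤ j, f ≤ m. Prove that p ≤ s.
Since m = w and f ≤ m, f ≤ w. From w ≤ f, w = f. Since e = w, e = f. Because p ≤ j and j ≤ e, p ≤ e. Because e = f, p ≤ f. Because a = s and f < a, f < s. p ≤ f, so p < s. Then p ≤ s.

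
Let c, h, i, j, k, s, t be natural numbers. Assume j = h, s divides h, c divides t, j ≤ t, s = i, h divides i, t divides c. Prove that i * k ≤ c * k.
s = i and s divides h, therefore i divides h. h divides i, so h = i. Since t divides c and c divides t, t = c. j ≤ t, so j ≤ c. j = h, so h ≤ c. h = i, so i ≤ c. By multiplying by a non-negative, i * k ≤ c * k.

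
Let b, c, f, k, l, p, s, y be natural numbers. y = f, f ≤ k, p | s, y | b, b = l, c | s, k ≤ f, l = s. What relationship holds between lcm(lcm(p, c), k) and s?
lcm(lcm(p, c), k) | s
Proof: From p | s and c | s, lcm(p, c) | s. b = l and l = s, thus b = s. f ≤ k and k ≤ f, hence f = k. Because y = f and y | b, f | b. f = k, so k | b. b = s, so k | s. lcm(p, c) | s, so lcm(lcm(p, c), k) | s.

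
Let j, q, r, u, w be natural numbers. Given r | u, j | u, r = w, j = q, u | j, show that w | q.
u | j and j | u, hence u = j. j = q, so u = q. r = w and r | u, therefore w | u. u = q, so w | q.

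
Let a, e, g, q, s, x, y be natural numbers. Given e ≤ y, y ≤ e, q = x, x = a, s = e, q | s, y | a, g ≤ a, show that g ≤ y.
Because e ≤ y and y ≤ e, e = y. Since q = x and x = a, q = a. s = e and q | s, hence q | e. Because q = a, a | e. e = y, so a | y. From y | a, a = y. g ≤ a, so g ≤ y.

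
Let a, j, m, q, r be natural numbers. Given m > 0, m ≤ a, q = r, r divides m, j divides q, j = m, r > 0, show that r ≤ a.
q = r and j divides q, thus j divides r. Since j = m, m divides r. Since r > 0, m ≤ r. Since r divides m and m > 0, r ≤ m. m ≤ r, so m = r. Since m ≤ a, r ≤ a.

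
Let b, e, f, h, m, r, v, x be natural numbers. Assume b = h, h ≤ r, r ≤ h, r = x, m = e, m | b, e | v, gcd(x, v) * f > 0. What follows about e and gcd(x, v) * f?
e ≤ gcd(x, v) * f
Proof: h ≤ r and r ≤ h, hence h = r. r = x, so h = x. b = h, so b = x. Because m = e and m | b, e | b. b = x, so e | x. Since e | v, e | gcd(x, v). Then e | gcd(x, v) * f. Since gcd(x, v) * f > 0, e ≤ gcd(x, v) * f.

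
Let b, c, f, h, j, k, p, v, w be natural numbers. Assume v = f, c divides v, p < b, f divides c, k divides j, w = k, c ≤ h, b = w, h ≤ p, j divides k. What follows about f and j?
f < j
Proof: Since v = f and c divides v, c divides f. Since f divides c, c = f. From c ≤ h, f ≤ h. b = w and w = k, therefore b = k. k divides j and j divides k, therefore k = j. Since b = k, b = j. Since h ≤ p and p < b, h < b. Since b = j, h < j. f ≤ h, so f < j.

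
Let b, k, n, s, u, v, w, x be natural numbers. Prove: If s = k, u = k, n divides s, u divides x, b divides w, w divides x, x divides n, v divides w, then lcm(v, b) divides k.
s = k and n divides s, so n divides k. Since x divides n, x divides k. u = k and u divides x, thus k divides x. Since x divides k, x = k. v divides w and b divides w, so lcm(v, b) divides w. Since w divides x, lcm(v, b) divides x. Since x = k, lcm(v, b) divides k.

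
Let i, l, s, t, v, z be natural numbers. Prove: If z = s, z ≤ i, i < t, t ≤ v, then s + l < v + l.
Because z ≤ i and i < t, z < t. Since t ≤ v, z < v. z = s, so s < v. Then s + l < v + l.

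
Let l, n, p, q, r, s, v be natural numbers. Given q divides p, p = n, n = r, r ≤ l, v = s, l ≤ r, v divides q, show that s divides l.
r ≤ l and l ≤ r, so r = l. n = r, so n = l. v divides q and q divides p, therefore v divides p. Since v = s, s divides p. Since p = n, s divides n. n = l, so s divides l.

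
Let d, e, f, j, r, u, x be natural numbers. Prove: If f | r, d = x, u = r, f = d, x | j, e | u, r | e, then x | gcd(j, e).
u = r and e | u, thus e | r. Since r | e, r = e. f = d and f | r, therefore d | r. d = x, so x | r. r = e, so x | e. Since x | j, x | gcd(j, e).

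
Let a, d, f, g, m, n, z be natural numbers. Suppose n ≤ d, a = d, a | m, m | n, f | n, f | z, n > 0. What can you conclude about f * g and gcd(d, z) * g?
f * g | gcd(d, z) * g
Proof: a = d and a | m, hence d | m. Since m | n, d | n. Since n > 0, d ≤ n. n ≤ d, so n = d. From f | n, f | d. Since f | z, f | gcd(d, z). Then f * g | gcd(d, z) * g.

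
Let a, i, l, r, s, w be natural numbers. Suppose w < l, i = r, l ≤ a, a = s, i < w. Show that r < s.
i = r and i < w, therefore r < w. w < l and l ≤ a, therefore w < a. From a = s, w < s. Since r < w, r < s.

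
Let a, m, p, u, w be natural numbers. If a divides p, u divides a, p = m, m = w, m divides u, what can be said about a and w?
a = w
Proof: p = m and a divides p, therefore a divides m. Because m divides u and u divides a, m divides a. a divides m, so a = m. m = w, so a = w.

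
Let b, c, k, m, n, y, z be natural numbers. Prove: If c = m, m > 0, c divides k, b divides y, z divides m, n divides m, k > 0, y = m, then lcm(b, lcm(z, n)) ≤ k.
Since y = m and b divides y, b divides m. z divides m and n divides m, so lcm(z, n) divides m. b divides m, so lcm(b, lcm(z, n)) divides m. Since m > 0, lcm(b, lcm(z, n)) ≤ m. Because c = m and c divides k, m divides k. From k > 0, m ≤ k. Because lcm(b, lcm(z, n)) ≤ m, lcm(b, lcm(z, n)) ≤ k.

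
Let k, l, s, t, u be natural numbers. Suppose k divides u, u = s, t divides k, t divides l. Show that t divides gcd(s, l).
u = s and k divides u, hence k divides s. Since t divides k, t divides s. t divides l, so t divides gcd(s, l).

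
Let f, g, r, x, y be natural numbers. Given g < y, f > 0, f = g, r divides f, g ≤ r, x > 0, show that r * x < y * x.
r divides f and f > 0, thus r ≤ f. f = g, so r ≤ g. Because g ≤ r, g = r. g < y, so r < y. Using x > 0 and multiplying by a positive, r * x < y * x.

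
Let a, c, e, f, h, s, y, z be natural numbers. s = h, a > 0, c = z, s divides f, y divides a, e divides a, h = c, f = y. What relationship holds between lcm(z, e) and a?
lcm(z, e) ≤ a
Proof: s = h and h = c, therefore s = c. Because c = z, s = z. f = y and s divides f, thus s divides y. Since y divides a, s divides a. Since s = z, z divides a. e divides a, so lcm(z, e) divides a. Since a > 0, lcm(z, e) ≤ a.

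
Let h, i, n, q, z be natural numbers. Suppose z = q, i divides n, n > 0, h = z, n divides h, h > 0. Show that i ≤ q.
i divides n and n > 0, so i ≤ n. n divides h and h > 0, hence n ≤ h. h = z, so n ≤ z. Since i ≤ n, i ≤ z. Since z = q, i ≤ q.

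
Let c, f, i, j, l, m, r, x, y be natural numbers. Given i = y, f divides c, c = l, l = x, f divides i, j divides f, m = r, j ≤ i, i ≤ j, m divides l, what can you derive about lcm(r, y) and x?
lcm(r, y) divides x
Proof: Because m = r and m divides l, r divides l. Since j ≤ i and i ≤ j, j = i. j divides f, so i divides f. f divides i, so f = i. i = y, so f = y. c = l and f divides c, thus f divides l. From f = y, y divides l. r divides l, so lcm(r, y) divides l. l = x, so lcm(r, y) divides x.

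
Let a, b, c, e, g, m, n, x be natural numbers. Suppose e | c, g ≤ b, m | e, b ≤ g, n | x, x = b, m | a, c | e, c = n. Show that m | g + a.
From b ≤ g and g ≤ b, b = g. x = b, so x = g. e | c and c | e, therefore e = c. m | e, so m | c. c = n, so m | n. Since n | x, m | x. x = g, so m | g. m | a, so m | g + a.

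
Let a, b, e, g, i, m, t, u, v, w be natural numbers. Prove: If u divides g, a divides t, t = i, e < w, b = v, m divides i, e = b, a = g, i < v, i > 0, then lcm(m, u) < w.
Since t = i and a divides t, a divides i. a = g, so g divides i. Since u divides g, u divides i. Since m divides i, lcm(m, u) divides i. From i > 0, lcm(m, u) ≤ i. e = b and b = v, thus e = v. e < w, so v < w. Because i < v, i < w. lcm(m, u) ≤ i, so lcm(m, u) < w.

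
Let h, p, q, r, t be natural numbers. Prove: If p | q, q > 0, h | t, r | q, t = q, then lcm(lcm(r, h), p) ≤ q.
t = q and h | t, so h | q. r | q, so lcm(r, h) | q. p | q, so lcm(lcm(r, h), p) | q. Because q > 0, lcm(lcm(r, h), p) ≤ q.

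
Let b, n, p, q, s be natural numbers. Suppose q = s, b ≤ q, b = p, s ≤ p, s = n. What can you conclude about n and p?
n = p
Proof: b = p and b ≤ q, therefore p ≤ q. q = s, so p ≤ s. s ≤ p, so p = s. Since s = n, p = n. Then n = p.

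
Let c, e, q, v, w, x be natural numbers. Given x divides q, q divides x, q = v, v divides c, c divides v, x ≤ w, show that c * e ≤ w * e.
x divides q and q divides x, therefore x = q. Since q = v, x = v. Because v divides c and c divides v, v = c. Since x = v, x = c. Because x ≤ w, c ≤ w. By multiplying by a non-negative, c * e ≤ w * e.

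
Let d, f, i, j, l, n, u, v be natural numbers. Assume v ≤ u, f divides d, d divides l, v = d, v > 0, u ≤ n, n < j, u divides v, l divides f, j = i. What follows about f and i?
f < i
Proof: Because u divides v and v > 0, u ≤ v. Since v ≤ u, u = v. Since v = d, u = d. Since d divides l and l divides f, d divides f. f divides d, so d = f. u = d, so u = f. Since u ≤ n, f ≤ n. Since n < j, f < j. j = i, so f < i.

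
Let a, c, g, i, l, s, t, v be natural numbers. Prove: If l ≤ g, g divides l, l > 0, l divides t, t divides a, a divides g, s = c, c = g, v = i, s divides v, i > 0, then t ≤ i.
g divides l and l > 0, so g ≤ l. l ≤ g, so l = g. Since l divides t, g divides t. t divides a and a divides g, thus t divides g. g divides t, so g = t. s = c and c = g, so s = g. Because v = i and s divides v, s divides i. Since s = g, g divides i. Since i > 0, g ≤ i. g = t, so t ≤ i.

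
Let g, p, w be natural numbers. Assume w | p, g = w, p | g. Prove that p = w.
g = w and p | g, therefore p | w. Since w | p, w = p. Then p = w.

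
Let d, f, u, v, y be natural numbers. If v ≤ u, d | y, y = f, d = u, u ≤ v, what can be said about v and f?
v | f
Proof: From u ≤ v and v ≤ u, u = v. d = u and d | y, thus u | y. y = f, so u | f. Since u = v, v | f.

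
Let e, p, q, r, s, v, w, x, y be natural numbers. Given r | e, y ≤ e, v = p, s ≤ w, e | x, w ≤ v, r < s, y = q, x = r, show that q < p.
Because x = r and e | x, e | r. Since r | e, e = r. From y ≤ e, y ≤ r. s ≤ w and w ≤ v, thus s ≤ v. Since r < s, r < v. Since y ≤ r, y < v. v = p, so y < p. y = q, so q < p.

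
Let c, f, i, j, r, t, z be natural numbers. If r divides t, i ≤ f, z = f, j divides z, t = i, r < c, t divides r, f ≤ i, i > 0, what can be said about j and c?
j < c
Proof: Since f ≤ i and i ≤ f, f = i. z = f, so z = i. Since j divides z, j divides i. Since i > 0, j ≤ i. Since r divides t and t divides r, r = t. t = i, so r = i. r < c, so i < c. j ≤ i, so j < c.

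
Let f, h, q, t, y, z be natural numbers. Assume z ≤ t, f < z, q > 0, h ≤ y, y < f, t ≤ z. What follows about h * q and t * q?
h * q < t * q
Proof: h ≤ y and y < f, so h < f. Since z ≤ t and t ≤ z, z = t. f < z, so f < t. Since h < f, h < t. Because q > 0, h * q < t * q.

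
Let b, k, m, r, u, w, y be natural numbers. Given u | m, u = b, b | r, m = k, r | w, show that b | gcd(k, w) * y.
u = b and u | m, thus b | m. Since m = k, b | k. b | r and r | w, hence b | w. Since b | k, b | gcd(k, w). Then b | gcd(k, w) * y.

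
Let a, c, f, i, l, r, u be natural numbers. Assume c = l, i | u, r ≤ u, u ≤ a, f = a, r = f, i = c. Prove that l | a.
Since i = c and c = l, i = l. Because r = f and f = a, r = a. Since r ≤ u, a ≤ u. u ≤ a, so u = a. Since i | u, i | a. i = l, so l | a.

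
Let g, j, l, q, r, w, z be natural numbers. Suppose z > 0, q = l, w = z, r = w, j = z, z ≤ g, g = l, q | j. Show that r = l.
r = w and w = z, hence r = z. Since g = l and z ≤ g, z ≤ l. q = l and q | j, hence l | j. Since j = z, l | z. z > 0, so l ≤ z. z ≤ l, so z = l. Since r = z, r = l.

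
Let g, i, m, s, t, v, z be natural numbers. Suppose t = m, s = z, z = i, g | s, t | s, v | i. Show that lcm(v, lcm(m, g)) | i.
s = z and z = i, so s = i. t = m and t | s, therefore m | s. g | s, so lcm(m, g) | s. s = i, so lcm(m, g) | i. v | i, so lcm(v, lcm(m, g)) | i.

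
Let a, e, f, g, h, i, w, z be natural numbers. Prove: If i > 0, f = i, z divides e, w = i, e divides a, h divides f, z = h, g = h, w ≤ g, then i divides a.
From f = i and h divides f, h divides i. i > 0, so h ≤ i. g = h and w ≤ g, thus w ≤ h. Since w = i, i ≤ h. From h ≤ i, h = i. z = h and z divides e, thus h divides e. e divides a, so h divides a. Since h = i, i divides a.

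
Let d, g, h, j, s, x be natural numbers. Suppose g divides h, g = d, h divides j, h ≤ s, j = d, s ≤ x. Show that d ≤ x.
j = d and h divides j, so h divides d. g = d and g divides h, therefore d divides h. Since h divides d, h = d. From h ≤ s and s ≤ x, h ≤ x. h = d, so d ≤ x.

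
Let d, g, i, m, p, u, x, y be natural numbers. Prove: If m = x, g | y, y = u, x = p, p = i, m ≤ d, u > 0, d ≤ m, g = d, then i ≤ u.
Since m = x and x = p, m = p. p = i, so m = i. Since d ≤ m and m ≤ d, d = m. Because y = u and g | y, g | u. g = d, so d | u. Since d = m, m | u. u > 0, so m ≤ u. Because m = i, i ≤ u.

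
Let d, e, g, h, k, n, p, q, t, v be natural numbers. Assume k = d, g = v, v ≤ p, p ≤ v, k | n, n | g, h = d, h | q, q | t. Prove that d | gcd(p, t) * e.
Because v ≤ p and p ≤ v, v = p. g = v, so g = p. k | n and n | g, hence k | g. Because g = p, k | p. k = d, so d | p. h | q and q | t, therefore h | t. Since h = d, d | t. From d | p, d | gcd(p, t). Then d | gcd(p, t) * e.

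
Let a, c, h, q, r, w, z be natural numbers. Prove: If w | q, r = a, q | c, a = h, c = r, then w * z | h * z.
c = r and r = a, hence c = a. Since q | c, q | a. a = h, so q | h. Since w | q, w | h. Then w * z | h * z.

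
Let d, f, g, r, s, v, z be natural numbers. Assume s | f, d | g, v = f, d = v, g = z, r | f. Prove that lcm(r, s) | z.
r | f and s | f, thus lcm(r, s) | f. d = v and v = f, therefore d = f. From g = z and d | g, d | z. Since d = f, f | z. Since lcm(r, s) | f, lcm(r, s) | z.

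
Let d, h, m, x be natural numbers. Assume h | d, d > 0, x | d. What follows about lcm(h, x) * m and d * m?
lcm(h, x) * m ≤ d * m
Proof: h | d and x | d, hence lcm(h, x) | d. d > 0, so lcm(h, x) ≤ d. Then lcm(h, x) * m ≤ d * m.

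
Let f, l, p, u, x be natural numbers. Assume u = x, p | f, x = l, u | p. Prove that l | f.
From u = x and x = l, u = l. u | p, so l | p. Since p | f, l | f.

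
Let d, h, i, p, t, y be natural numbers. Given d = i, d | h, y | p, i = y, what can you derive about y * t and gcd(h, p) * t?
y * t | gcd(h, p) * t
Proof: d = i and i = y, therefore d = y. Because d | h, y | h. Since y | p, y | gcd(h, p). Then y * t | gcd(h, p) * t.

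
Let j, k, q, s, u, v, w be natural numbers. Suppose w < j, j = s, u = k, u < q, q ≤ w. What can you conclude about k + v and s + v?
k + v < s + v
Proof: u = k and u < q, therefore k < q. Because q ≤ w and w < j, q < j. Because j = s, q < s. k < q, so k < s. Then k + v < s + v.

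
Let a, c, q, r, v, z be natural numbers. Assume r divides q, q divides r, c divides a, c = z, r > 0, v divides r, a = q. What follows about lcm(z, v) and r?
lcm(z, v) ≤ r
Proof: q divides r and r divides q, therefore q = r. Because a = q and c divides a, c divides q. q = r, so c divides r. Since c = z, z divides r. Since v divides r, lcm(z, v) divides r. From r > 0, lcm(z, v) ≤ r.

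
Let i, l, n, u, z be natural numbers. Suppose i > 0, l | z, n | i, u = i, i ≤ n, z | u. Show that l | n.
n | i and i > 0, hence n ≤ i. i ≤ n, so i = n. u = i, so u = n. Since z | u, z | n. Since l | z, l | n.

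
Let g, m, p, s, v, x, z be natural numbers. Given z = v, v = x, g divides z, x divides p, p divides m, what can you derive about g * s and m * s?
g * s divides m * s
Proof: Since z = v and v = x, z = x. g divides z, so g divides x. Since x divides p, g divides p. From p divides m, g divides m. Then g * s divides m * s.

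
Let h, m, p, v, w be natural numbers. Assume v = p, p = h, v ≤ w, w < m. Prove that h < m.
Since v = p and p = h, v = h. v ≤ w and w < m, therefore v < m. v = h, so h < m.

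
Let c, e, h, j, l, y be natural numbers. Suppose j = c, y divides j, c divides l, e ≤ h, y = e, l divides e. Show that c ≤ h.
From y = e and y divides j, e divides j. Since j = c, e divides c. c divides l and l divides e, thus c divides e. e divides c, so e = c. From e ≤ h, c ≤ h.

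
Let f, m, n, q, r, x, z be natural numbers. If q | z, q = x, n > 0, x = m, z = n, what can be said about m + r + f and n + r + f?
m + r + f ≤ n + r + f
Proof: Because z = n and q | z, q | n. q = x, so x | n. Since n > 0, x ≤ n. Since x = m, m ≤ n. Then m + r ≤ n + r. Then m + r + f ≤ n + r + f.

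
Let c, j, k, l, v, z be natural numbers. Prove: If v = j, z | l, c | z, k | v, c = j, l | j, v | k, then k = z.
k | v and v | k, thus k = v. Since v = j, k = j. Because c = j and c | z, j | z. z | l and l | j, therefore z | j. From j | z, j = z. From k = j, k = z.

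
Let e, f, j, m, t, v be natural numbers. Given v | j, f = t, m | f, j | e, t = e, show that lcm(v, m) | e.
From v | j and j | e, v | e. Since f = t and t = e, f = e. m | f, so m | e. v | e, so lcm(v, m) | e.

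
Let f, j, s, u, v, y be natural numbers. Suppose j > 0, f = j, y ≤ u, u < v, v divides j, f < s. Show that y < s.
Since y ≤ u and u < v, y < v. Because v divides j and j > 0, v ≤ j. y < v, so y < j. f = j and f < s, hence j < s. y < j, so y < s.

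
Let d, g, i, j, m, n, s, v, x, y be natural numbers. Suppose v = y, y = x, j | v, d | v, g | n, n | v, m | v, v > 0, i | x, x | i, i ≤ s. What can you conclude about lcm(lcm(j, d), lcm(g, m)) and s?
lcm(lcm(j, d), lcm(g, m)) ≤ s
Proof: v = y and y = x, hence v = x. Since j | v and d | v, lcm(j, d) | v. g | n and n | v, thus g | v. m | v, so lcm(g, m) | v. Because lcm(j, d) | v, lcm(lcm(j, d), lcm(g, m)) | v. Since v > 0, lcm(lcm(j, d), lcm(g, m)) ≤ v. Since v = x, lcm(lcm(j, d), lcm(g, m)) ≤ x. i | x and x | i, hence i = x. Since i ≤ s, x ≤ s. Since lcm(lcm(j, d), lcm(g, m)) ≤ x, lcm(lcm(j, d), lcm(g, m)) ≤ s.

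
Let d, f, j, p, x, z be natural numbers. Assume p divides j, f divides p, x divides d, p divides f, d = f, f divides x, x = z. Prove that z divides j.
From p divides f and f divides p, p = f. From d = f and x divides d, x divides f. f divides x, so f = x. Since p = f, p = x. x = z, so p = z. p divides j, so z divides j.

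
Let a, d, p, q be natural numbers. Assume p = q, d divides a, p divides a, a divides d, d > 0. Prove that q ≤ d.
Because a divides d and d divides a, a = d. p divides a, so p divides d. Since d > 0, p ≤ d. Since p = q, q ≤ d.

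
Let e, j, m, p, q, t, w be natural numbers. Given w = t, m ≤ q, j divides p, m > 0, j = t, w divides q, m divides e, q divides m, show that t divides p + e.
Since j = t and j divides p, t divides p. From w = t and w divides q, t divides q. Since q divides m and m > 0, q ≤ m. From m ≤ q, m = q. Since m divides e, q divides e. t divides q, so t divides e. Since t divides p, t divides p + e.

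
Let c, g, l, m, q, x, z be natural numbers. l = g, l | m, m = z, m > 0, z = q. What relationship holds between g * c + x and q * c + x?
g * c + x ≤ q * c + x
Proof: From m = z and z = q, m = q. l = g and l | m, hence g | m. From m > 0, g ≤ m. m = q, so g ≤ q. Then g * c ≤ q * c. Then g * c + x ≤ q * c + x.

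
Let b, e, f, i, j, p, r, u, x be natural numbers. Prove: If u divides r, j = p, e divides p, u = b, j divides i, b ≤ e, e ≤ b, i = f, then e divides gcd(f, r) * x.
j = p and j divides i, so p divides i. i = f, so p divides f. e divides p, so e divides f. b ≤ e and e ≤ b, therefore b = e. u = b, so u = e. Since u divides r, e divides r. Since e divides f, e divides gcd(f, r). Then e divides gcd(f, r) * x.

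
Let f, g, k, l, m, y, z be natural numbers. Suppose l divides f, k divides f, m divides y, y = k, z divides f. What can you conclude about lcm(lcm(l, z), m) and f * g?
lcm(lcm(l, z), m) divides f * g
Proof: l divides f and z divides f, therefore lcm(l, z) divides f. y = k and m divides y, therefore m divides k. Since k divides f, m divides f. lcm(l, z) divides f, so lcm(lcm(l, z), m) divides f. Then lcm(lcm(l, z), m) divides f * g.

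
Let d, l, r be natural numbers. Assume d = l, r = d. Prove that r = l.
r = d and d = l. By transitivity, r = l.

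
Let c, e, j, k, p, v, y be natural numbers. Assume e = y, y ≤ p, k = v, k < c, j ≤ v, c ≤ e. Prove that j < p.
k = v and k < c, therefore v < c. e = y and c ≤ e, so c ≤ y. y ≤ p, so c ≤ p. From v < c, v < p. j ≤ v, so j < p.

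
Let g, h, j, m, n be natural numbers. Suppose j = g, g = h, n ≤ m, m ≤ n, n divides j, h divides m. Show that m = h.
j = g and g = h, so j = h. n ≤ m and m ≤ n, so n = m. n divides j, so m divides j. Because j = h, m divides h. Since h divides m, m = h.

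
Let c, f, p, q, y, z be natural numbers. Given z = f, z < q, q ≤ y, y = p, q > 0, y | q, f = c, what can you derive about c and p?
c < p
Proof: Because y | q and q > 0, y ≤ q. q ≤ y, so q = y. y = p, so q = p. z < q, so z < p. Since z = f, f < p. f = c, so c < p.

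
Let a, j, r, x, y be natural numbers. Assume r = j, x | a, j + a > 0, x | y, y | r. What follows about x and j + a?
x ≤ j + a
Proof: Since x | y and y | r, x | r. r = j, so x | j. From x | a, x | j + a. j + a > 0, so x ≤ j + a.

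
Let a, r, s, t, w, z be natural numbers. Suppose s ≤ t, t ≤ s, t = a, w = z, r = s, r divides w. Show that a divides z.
s ≤ t and t ≤ s, thus s = t. t = a, so s = a. From r = s and r divides w, s divides w. w = z, so s divides z. s = a, so a divides z.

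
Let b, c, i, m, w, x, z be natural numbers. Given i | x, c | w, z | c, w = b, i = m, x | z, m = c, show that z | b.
i = m and m = c, thus i = c. i | x and x | z, therefore i | z. i = c, so c | z. Since z | c, c = z. Because w = b and c | w, c | b. c = z, so z | b.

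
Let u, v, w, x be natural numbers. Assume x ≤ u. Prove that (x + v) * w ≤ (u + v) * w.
Because x ≤ u, x + v ≤ u + v. Then (x + v) * w ≤ (u + v) * w.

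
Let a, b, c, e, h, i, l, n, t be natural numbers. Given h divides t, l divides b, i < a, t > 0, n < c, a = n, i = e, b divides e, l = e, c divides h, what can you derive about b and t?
b < t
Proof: Since l = e and l divides b, e divides b. Since b divides e, e = b. Since i = e, i = b. a = n and i < a, hence i < n. n < c, so i < c. Since i = b, b < c. From c divides h and h divides t, c divides t. Since t > 0, c ≤ t. b < c, so b < t.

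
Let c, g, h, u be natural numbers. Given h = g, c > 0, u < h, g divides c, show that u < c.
h = g and u < h, so u < g. g divides c and c > 0, thus g ≤ c. Since u < g, u < c.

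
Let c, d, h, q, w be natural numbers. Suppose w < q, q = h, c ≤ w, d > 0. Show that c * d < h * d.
c ≤ w and w < q, therefore c < q. q = h, so c < h. From d > 0, by multiplying by a positive, c * d < h * d.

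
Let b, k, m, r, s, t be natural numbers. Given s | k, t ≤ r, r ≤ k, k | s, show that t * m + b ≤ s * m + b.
From k | s and s | k, k = s. r ≤ k, so r ≤ s. Since t ≤ r, t ≤ s. Then t * m ≤ s * m. Then t * m + b ≤ s * m + b.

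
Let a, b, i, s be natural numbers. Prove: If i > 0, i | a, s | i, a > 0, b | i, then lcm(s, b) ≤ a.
From s | i and b | i, lcm(s, b) | i. i > 0, so lcm(s, b) ≤ i. i | a and a > 0, therefore i ≤ a. lcm(s, b) ≤ i, so lcm(s, b) ≤ a.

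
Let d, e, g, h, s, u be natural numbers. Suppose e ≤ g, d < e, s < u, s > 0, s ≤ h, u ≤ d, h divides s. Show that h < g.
Since h divides s and s > 0, h ≤ s. s ≤ h, so s = h. u ≤ d and d < e, so u < e. Since e ≤ g, u < g. Because s < u, s < g. s = h, so h < g.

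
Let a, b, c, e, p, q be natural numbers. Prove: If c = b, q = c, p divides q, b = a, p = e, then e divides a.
c = b and b = a, hence c = a. Since q = c and p divides q, p divides c. Since c = a, p divides a. p = e, so e divides a.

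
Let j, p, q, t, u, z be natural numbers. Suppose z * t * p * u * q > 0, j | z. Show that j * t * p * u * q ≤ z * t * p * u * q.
j | z, thus j * t | z * t. Then j * t * p | z * t * p. Then j * t * p * u | z * t * p * u. Then j * t * p * u * q | z * t * p * u * q. z * t * p * u * q > 0, so j * t * p * u * q ≤ z * t * p * u * q.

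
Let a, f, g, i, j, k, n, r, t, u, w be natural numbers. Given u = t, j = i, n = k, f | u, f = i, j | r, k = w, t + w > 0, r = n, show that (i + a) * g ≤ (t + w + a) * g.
From f = i and f | u, i | u. u = t, so i | t. Since n = k and k = w, n = w. r = n and j | r, hence j | n. Because j = i, i | n. n = w, so i | w. Since i | t, i | t + w. t + w > 0, so i ≤ t + w. Then i + a ≤ t + w + a. Then (i + a) * g ≤ (t + w + a) * g.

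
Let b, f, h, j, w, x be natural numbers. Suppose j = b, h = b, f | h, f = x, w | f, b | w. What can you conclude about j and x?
j = x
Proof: Since b | w and w | f, b | f. h = b and f | h, so f | b. Since b | f, b = f. Since j = b, j = f. Because f = x, j = x.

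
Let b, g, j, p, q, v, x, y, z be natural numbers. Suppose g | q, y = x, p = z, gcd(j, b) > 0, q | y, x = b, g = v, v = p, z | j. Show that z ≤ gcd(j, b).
From g = v and v = p, g = p. Because y = x and q | y, q | x. g | q, so g | x. Since x = b, g | b. Since g = p, p | b. Because p = z, z | b. z | j, so z | gcd(j, b). Since gcd(j, b) > 0, z ≤ gcd(j, b).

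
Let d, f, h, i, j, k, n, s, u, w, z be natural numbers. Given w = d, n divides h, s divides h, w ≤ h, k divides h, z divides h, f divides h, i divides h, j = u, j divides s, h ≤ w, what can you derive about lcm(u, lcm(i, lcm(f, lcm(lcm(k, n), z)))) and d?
lcm(u, lcm(i, lcm(f, lcm(lcm(k, n), z)))) divides d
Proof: h ≤ w and w ≤ h, hence h = w. j = u and j divides s, hence u divides s. s divides h, so u divides h. From k divides h and n divides h, lcm(k, n) divides h. Since z divides h, lcm(lcm(k, n), z) divides h. f divides h, so lcm(f, lcm(lcm(k, n), z)) divides h. Since i divides h, lcm(i, lcm(f, lcm(lcm(k, n), z))) divides h. Because u divides h, lcm(u, lcm(i, lcm(f, lcm(lcm(k, n), z)))) divides h. h = w, so lcm(u, lcm(i, lcm(f, lcm(lcm(k, n), z)))) divides w. Since w = d, lcm(u, lcm(i, lcm(f, lcm(lcm(k, n), z)))) divides d.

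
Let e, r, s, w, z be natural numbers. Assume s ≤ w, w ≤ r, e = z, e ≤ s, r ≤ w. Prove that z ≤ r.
w ≤ r and r ≤ w, so w = r. Since e ≤ s and s ≤ w, e ≤ w. e = z, so z ≤ w. Since w = r, z ≤ r.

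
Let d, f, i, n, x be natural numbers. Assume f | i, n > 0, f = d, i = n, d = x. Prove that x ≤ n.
Since i = n and f | i, f | n. Since f = d, d | n. From n > 0, d ≤ n. Since d = x, x ≤ n.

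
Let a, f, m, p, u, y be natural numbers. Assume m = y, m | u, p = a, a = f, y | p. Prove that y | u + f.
m = y and m | u, therefore y | u. Since p = a and a = f, p = f. Since y | p, y | f. y | u, so y | u + f.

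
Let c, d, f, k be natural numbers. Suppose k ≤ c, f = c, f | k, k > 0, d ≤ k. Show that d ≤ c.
Since f = c and f | k, c | k. Since k > 0, c ≤ k. Since k ≤ c, k = c. d ≤ k, so d ≤ c.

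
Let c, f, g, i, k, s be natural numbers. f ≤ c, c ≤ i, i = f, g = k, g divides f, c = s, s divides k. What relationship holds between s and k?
s = k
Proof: i = f and c ≤ i, hence c ≤ f. Since f ≤ c, f = c. Since c = s, f = s. g = k and g divides f, thus k divides f. f = s, so k divides s. Since s divides k, s = k.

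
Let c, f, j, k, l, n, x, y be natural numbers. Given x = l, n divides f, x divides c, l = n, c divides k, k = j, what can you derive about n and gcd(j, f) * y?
n divides gcd(j, f) * y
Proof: Because x = l and l = n, x = n. x divides c and c divides k, thus x divides k. Since k = j, x divides j. x = n, so n divides j. From n divides f, n divides gcd(j, f). Then n divides gcd(j, f) * y.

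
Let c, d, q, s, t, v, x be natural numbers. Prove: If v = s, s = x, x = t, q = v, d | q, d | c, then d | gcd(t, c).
v = s and s = x, hence v = x. x = t, so v = t. Because q = v and d | q, d | v. v = t, so d | t. d | c, so d | gcd(t, c).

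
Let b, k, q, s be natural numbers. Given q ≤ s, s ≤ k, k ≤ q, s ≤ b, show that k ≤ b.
k ≤ q and q ≤ s, thus k ≤ s. s ≤ k, so s = k. Since s ≤ b, k ≤ b.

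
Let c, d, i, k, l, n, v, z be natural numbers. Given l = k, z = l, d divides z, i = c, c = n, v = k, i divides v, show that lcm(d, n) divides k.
z = l and d divides z, therefore d divides l. Since l = k, d divides k. Because i = c and c = n, i = n. v = k and i divides v, thus i divides k. i = n, so n divides k. d divides k, so lcm(d, n) divides k.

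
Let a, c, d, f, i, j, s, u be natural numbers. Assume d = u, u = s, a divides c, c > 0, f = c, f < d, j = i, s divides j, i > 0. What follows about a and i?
a < i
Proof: Since d = u and u = s, d = s. From a divides c and c > 0, a ≤ c. Because f = c and f < d, c < d. Since a ≤ c, a < d. d = s, so a < s. j = i and s divides j, so s divides i. i > 0, so s ≤ i. a < s, so a < i.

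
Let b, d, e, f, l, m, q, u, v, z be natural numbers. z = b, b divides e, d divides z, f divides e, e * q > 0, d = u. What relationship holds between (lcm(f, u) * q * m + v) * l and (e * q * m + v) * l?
(lcm(f, u) * q * m + v) * l ≤ (e * q * m + v) * l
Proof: z = b and d divides z, therefore d divides b. Because b divides e, d divides e. Since d = u, u divides e. f divides e, so lcm(f, u) divides e. Then lcm(f, u) * q divides e * q. e * q > 0, so lcm(f, u) * q ≤ e * q. By multiplying by a non-negative, lcm(f, u) * q * m ≤ e * q * m. Then lcm(f, u) * q * m + v ≤ e * q * m + v. By multiplying by a non-negative, (lcm(f, u) * q * m + v) * l ≤ (e * q * m + v) * l.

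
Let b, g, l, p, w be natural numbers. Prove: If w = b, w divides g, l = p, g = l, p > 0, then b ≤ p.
g = l and w divides g, thus w divides l. l = p, so w divides p. From p > 0, w ≤ p. w = b, so b ≤ p.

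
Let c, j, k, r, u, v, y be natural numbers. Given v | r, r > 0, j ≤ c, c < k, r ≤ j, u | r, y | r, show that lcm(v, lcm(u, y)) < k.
u | r and y | r, thus lcm(u, y) | r. v | r, so lcm(v, lcm(u, y)) | r. r > 0, so lcm(v, lcm(u, y)) ≤ r. r ≤ j and j ≤ c, hence r ≤ c. Since c < k, r < k. From lcm(v, lcm(u, y)) ≤ r, lcm(v, lcm(u, y)) < k.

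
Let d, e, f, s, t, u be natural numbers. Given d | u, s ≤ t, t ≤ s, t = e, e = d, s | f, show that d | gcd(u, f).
Because s ≤ t and t ≤ s, s = t. Since t = e, s = e. e = d, so s = d. Since s | f, d | f. d | u, so d | gcd(u, f).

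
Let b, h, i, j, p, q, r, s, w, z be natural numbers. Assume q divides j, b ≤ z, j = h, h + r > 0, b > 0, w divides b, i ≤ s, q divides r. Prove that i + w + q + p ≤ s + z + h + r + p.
From w divides b and b > 0, w ≤ b. b ≤ z, so w ≤ z. Since j = h and q divides j, q divides h. q divides r, so q divides h + r. Since h + r > 0, q ≤ h + r. Because w ≤ z, w + q ≤ z + h + r. Since i ≤ s, i + w + q ≤ s + z + h + r. Then i + w + q + p ≤ s + z + h + r + p.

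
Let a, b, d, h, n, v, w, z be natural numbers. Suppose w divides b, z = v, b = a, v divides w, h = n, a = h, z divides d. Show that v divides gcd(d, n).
Since z = v and z divides d, v divides d. Since a = h and h = n, a = n. b = a and w divides b, therefore w divides a. Since a = n, w divides n. v divides w, so v divides n. Since v divides d, v divides gcd(d, n).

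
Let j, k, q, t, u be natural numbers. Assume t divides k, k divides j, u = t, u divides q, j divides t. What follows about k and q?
k divides q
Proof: k divides j and j divides t, thus k divides t. Since t divides k, t = k. From u = t and u divides q, t divides q. t = k, so k divides q.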